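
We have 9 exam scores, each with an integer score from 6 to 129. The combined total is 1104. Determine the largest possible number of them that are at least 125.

8

Suppose k of them are at least 125. Those contribute at least 125 each and the other 9 − k at least 6 each.
So the total is at least 125k + 6(9 − k) = 54 + 119k. This must be ≤ 1104, giving k ≤ 8.
k = 8 is achieved by 8 values at 125 and 1 at 6, total 1006; add 98 to one value (staying below 125) to reach 1104.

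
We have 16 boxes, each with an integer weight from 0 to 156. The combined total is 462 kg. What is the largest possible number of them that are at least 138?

If k of the values are ≥ 138, the total is ≥ 138k + 0(16 − k).
Setting 138k + 0(16 − k) ≤ 462 gives 138k ≤ 462, so k ≤ 3.
k = 3 is achieved by 3 values at 138 and 13 at 0, total 414; add 48 to one value (staying below 138) to reach 462.

3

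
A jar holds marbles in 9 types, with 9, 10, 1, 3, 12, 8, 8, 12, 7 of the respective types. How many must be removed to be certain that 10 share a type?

In the worst case you take as many as possible of each type without reaching 10: 9 + 9 + 1 + 3 + 9 + 8 + 8 + 9 + 7 = 63.
The next one must give 10 of some type, so 63 + 1 = 64.

64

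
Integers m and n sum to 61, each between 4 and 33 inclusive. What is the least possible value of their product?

924

Since m + n is fixed, pushing one of them to its bound minimizes the product.
The extreme feasible split is m = 28, n = 33, giving mn = 924.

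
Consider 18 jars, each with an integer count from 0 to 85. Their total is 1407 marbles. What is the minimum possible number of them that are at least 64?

Each value short of 64 is at most 63, costing at least 85 − 63 = 22 against the maximum total of 1530.
We can afford to lose at most 1530 − 1407 = 123, so at most ⌊123/22⌋ = 5 fall short, and at least 13 are ≥ 64.
Exactly 13 works: 13 values at 85 and 5 at 63 total 1420; lower one of the high values by 13 (still ≥ 64) to hit 1407.

13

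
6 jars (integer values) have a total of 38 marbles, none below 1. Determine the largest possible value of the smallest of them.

6

If every one of the 6 were at least 7, the total would be at least 6 × 7 = 42 > 38.
Achievable: 4 of them at 6 and 2 at 7 total 38.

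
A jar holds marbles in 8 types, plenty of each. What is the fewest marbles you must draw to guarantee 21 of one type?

In the worst case you draw 20 of each of the 8 types: 8 × 20 = 160.
One more forces 21 of some type, so 160 + 1 = 161.

161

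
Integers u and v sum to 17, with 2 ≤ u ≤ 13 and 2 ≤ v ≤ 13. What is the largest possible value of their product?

72

For a fixed sum, the product uv is largest when u and v are as close as possible.
Taking u = 8 and v = 9 (both in [2, 13]) gives uv = 72.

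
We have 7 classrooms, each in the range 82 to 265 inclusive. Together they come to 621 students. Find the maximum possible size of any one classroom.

To make one classroom as large as possible, make the other 6 as small as possible.
The other 6 contribute at least 6 × 82 = 492, leaving at most 621 − 492 = 129.
Since 129 ≤ 265, this is achievable: one at 129 and 6 at 82.

129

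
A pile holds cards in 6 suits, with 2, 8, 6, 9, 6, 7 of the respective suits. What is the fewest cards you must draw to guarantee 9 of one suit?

38

In the worst case you take as many as possible of each suit without reaching 9: 2 + 8 + 6 + 8 + 6 + 7 = 37.
The next one must give 9 of some suit, so 37 + 1 = 38.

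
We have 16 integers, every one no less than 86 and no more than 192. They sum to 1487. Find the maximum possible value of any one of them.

192

Maximizing one value means minimizing the remaining 15.
The other 15 contribute at least 15 × 86 = 1290, leaving at most 1487 − 1290 = 197.
But each integer is capped at 192, so the maximum is 192.
Achievable: one at 192 and the other 15 totalling 1295, which fits since 15 × 86 ≤ 1295 ≤ 15 × 192.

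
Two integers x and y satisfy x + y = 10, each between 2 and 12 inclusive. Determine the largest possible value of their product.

xy = x(10 − x) is maximized when x is as near 10/2 as the bounds allow.
Taking x = 5 and y = 5 (both in [2, 12]) gives xy = 25.

25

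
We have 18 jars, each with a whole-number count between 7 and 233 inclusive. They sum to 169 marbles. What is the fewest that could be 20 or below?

If only k of them are at most 20, the other 18 − k are at least 21, so the total is at least (18 − k)·21 + k·7.
This is ≤ 169, so (18 − k)·21 + 7k ≤ 169, which gives k ≥ 15.
Exactly 15 works: 15 values at 7 and 3 at 21 total 168; raise one of the low values by 1 (still ≤ 20) to hit 169.

15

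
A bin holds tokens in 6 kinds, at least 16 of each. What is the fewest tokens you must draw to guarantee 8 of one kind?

In the worst case you draw 7 of each of the 6 kinds: 6 × 7 = 42.
One more forces 8 of some kind, so 42 + 1 = 43.

43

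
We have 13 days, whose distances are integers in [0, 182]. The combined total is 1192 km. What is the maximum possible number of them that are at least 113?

Suppose k of them are at least 113. Those contribute at least 113 each and the other 13 − k at least 0 each.
So the total is at least 113k + 0(13 − k) = 0 + 113k. This must be ≤ 1192, giving k ≤ 10.
k = 10 is achieved by 10 values at 113 and 3 at 0, total 1130; add 62 to one value (staying below 113) to reach 1192.

10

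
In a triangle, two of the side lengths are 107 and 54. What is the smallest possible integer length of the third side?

The third side must exceed |107 − 54| = 53.
The smallest integer above 53 is 54.

54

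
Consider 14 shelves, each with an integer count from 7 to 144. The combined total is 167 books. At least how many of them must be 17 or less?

Let j be the number exceeding 17. Then the total is ≥ 18·j + 7·(14 − j) = 98 + 11j.
So 11j ≤ 69 and j ≤ 6; hence at least 14 − 6 = 8 are ≤ 17.
Exactly 8 works: 8 values at 7 and 6 at 18 total 164; raise one of the low values by 3 (still ≤ 17) to hit 167.

8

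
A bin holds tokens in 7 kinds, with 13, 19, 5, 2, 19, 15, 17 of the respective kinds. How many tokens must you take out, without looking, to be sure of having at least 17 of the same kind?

In the worst case you take as many as possible of each kind without reaching 17: 13 + 16 + 5 + 2 + 16 + 15 + 16 = 83.
The next one must give 17 of some kind, so 83 + 1 = 84.

84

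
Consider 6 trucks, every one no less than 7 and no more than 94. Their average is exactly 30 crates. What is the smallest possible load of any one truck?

Minimizing one value means maximizing the remaining 5.
The total is 6 × 30 = 180.
The other 5 can take up 5 × 94 = 470 ≥ 180 − 7, so one truck can sit at its floor of 7.
Achievable: one at 7 and the other 5 totalling 173, which fits since 5 × 7 ≤ 173 ≤ 5 × 94.

7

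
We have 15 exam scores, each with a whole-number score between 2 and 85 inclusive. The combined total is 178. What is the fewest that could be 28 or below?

If only k of them are at most 28, the other 15 − k are at least 29, so the total is at least (15 − k)·29 + k·2.
This is ≤ 178, so (15 − k)·29 + 2k ≤ 178, which gives k ≥ 10.
Exactly 10 works: 10 values at 2 and 5 at 29 total 165; raise one of the low values by 13 (still ≤ 28) to hit 178.

10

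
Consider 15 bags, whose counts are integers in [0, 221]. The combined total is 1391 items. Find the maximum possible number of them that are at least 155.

8

If k of the values are ≥ 155, the total is ≥ 155k + 0(15 − k).
Setting 155k + 0(15 − k) ≤ 1391 gives 155k ≤ 1391, so k ≤ 8.
k = 8 is achieved by 8 values at 155 and 7 at 0, total 1240; add 151 to one value (staying below 155) to reach 1391.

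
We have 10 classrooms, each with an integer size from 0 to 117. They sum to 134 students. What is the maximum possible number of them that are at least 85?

Suppose k of them are at least 85. Those contribute at least 85 each and the other 10 − k at least 0 each.
So the total is at least 85k + 0(10 − k) = 0 + 85k. This must be ≤ 134, giving k ≤ 1.
k = 1 is achieved by 1 value at 85 and 9 at 0, total 85; add 49 to one value (staying below 85) to reach 134.

1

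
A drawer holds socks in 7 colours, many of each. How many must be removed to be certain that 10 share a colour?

You could draw 9 of every colour without reaching 10 of any — 63 in all.
One more forces 10 of some colour, so 63 + 1 = 64.

64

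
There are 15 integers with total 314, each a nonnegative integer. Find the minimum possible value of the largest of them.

21

If every one of the 15 were at most 20, the total would be at most 15 × 20 = 300 < 314.
Taking 1 copy of 20 and 14 copies of 21 gives exactly 314, so 21 is attained.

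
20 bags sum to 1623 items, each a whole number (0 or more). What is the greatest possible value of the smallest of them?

If every one of the 20 were at least 82, the total would be at least 20 × 82 = 1640 > 1623.
Achievable: 17 of them at 81 and 3 at 82 total 1623.

81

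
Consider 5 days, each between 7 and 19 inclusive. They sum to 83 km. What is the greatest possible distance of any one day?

19

To make one day as large as possible, make the other 4 as small as possible.
The other 4 contribute at least 4 × 7 = 28, leaving at most 83 − 28 = 55.
But each day is capped at 19, so the maximum is 19.
Achievable: one at 19 and the other 4 totalling 64, which fits since 4 × 7 ≤ 64 ≤ 4 × 19.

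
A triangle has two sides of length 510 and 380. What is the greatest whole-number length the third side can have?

The third side must be less than 510 + 380 = 890.
The largest integer below 890 is 889.

889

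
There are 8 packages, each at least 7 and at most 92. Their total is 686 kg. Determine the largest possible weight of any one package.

To make one package as large as possible, make the other 7 as small as possible.
The other 7 contribute at least 7 × 7 = 49, leaving at most 686 − 49 = 637.
But each package is capped at 92, so the maximum is 92.
Achievable: one at 92 and the other 7 totalling 594, which fits since 7 × 7 ≤ 594 ≤ 7 × 92.

92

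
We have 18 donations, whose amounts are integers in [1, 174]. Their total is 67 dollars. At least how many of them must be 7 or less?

11

If only k of them are at most 7, the other 18 − k are at least 8, so the total is at least (18 − k)·8 + k·1.
This is ≤ 67, so (18 − k)·8 + 1k ≤ 67, which gives k ≥ 11.
Exactly 11 works: 11 values at 1 and 7 at 8 total 67.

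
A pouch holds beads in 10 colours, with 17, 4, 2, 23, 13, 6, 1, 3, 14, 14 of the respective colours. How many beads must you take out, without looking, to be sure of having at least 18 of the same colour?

In the worst case you take as many as possible of each colour without reaching 18: 17 + 4 + 2 + 17 + 13 + 6 + 1 + 3 + 14 + 14 = 91.
The next one must give 18 of some colour, so 91 + 1 = 92.

92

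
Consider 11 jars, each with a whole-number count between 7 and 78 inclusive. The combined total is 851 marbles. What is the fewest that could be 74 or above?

If only k of them are at least 74, the other 11 − k are at most 73, so the total is at most k·78 + (11 − k)·73.
This must reach 851, so k·78 + (11 − k)·73 ≥ 851, giving k ≥ 10.
Exactly 10 works: 10 values at 78 and 1 at 73 total 853; lower one of the high values by 2 (still ≥ 74) to hit 851.

10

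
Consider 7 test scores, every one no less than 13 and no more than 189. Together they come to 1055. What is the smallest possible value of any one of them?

Minimizing one value means maximizing the remaining 6.
The other 6 can take up 6 × 189 = 1134 ≥ 1055 − 13, so one score can sit at its floor of 13.
Achievable: one at 13 and the other 6 totalling 1042, which fits since 6 × 13 ≤ 1042 ≤ 6 × 189.

13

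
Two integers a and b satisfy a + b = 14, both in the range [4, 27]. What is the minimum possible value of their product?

40

For a fixed sum, ab is smallest when a and b are as far apart as possible.
At the endpoint a = 4, b = 14 − 4 = 10, so ab = 4 × 10 = 40.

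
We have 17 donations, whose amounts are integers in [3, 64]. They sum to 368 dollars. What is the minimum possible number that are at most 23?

If only k of them are at most 23, the other 17 − k are at least 24, so the total is at least (17 − k)·24 + k·3.
This is ≤ 368, so (17 − k)·24 + 3k ≤ 368, which gives k ≥ 2.
Exactly 2 works: 2 values at 3 and 15 at 24 total 366; raise one of the low values by 2 (still ≤ 23) to hit 368.

2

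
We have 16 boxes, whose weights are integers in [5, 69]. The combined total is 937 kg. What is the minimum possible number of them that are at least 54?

Each value short of 54 is at most 53, costing at least 69 − 53 = 16 against the maximum total of 1104.
We can afford to lose at most 1104 − 937 = 167, so at most ⌊167/16⌋ = 10 fall short, and at least 6 are ≥ 54.
Exactly 6 works: 6 values at 69 and 10 at 53 total 944; lower one of the high values by 7 (still ≥ 54) to hit 937.

6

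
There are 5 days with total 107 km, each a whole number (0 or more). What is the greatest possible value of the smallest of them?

21

The average is 107/5 < 22, so some value is ≤ 21.
Taking 3 copies of 21 and 2 copies of 22 gives exactly 107, so 21 is attained.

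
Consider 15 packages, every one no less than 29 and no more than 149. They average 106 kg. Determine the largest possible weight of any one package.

To make one package as large as possible, make the other 14 as small as possible.
The total is 15 × 106 = 1590.
The other 14 contribute at least 14 × 29 = 406, leaving at most 1590 − 406 = 1184.
But each package is capped at 149, so the maximum is 149.
Achievable: one at 149 and the other 14 totalling 1441, which fits since 14 × 29 ≤ 1441 ≤ 14 × 149.

149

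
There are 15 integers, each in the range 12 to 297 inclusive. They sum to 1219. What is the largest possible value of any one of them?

Maximizing one value means minimizing the remaining 14.
The other 14 contribute at least 14 × 12 = 168, leaving at most 1219 − 168 = 1051.
But each integer is capped at 297, so the maximum is 297.
Achievable: one at 297 and the other 14 totalling 922, which fits since 14 × 12 ≤ 922 ≤ 14 × 297.

297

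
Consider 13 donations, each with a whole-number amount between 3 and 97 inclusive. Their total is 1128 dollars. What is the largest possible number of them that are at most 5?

Each value at 5 or below falls at least 97 − 5 = 92 short of the ceiling 97.
The ceiling total is 13 × 97 = 1261, and we need 1128, so at most ⌊(1261 − 1128)/92⌋ = 1 can be that low.
k = 1 is achieved by 1 value at 5 and 12 at 97, total 1169; lower one of the 97's by 41 (still > 5) to reach 1128.

1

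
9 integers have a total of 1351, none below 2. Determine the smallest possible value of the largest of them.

Some value must be at least ⌈1351/9⌉ = 151, since 9 × 150 = 1350 < 1351.
Equality holds with 1 value of 151 and 8 values of 150.

151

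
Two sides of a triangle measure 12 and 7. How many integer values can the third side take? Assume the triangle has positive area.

The triangle inequality gives |12 − 7| < c < 12 + 7, i.e. 5 < c < 19.
So c can be any integer from 6 to 18: 13 values.

13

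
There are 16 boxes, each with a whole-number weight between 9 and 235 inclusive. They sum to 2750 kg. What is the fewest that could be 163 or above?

3

If only k of them are at least 163, the other 16 − k are at most 162, so the total is at most k·235 + (16 − k)·162.
This must reach 2750, so k·235 + (16 − k)·162 ≥ 2750, giving k ≥ 3.
Exactly 3 works: 3 values at 235 and 13 at 162 total 2811; lower one of the high values by 61 (still ≥ 163) to hit 2750.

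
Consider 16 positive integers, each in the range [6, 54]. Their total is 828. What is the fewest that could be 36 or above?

If only k of them are at least 36, the other 16 − k are at most 35, so the total is at most k·54 + (16 − k)·35.
This must reach 828, so k·54 + (16 − k)·35 ≥ 828, giving k ≥ 15.
Exactly 15 works: 15 values at 54 and 1 at 35 total 845; lower one of the high values by 17 (still ≥ 36) to hit 828.

15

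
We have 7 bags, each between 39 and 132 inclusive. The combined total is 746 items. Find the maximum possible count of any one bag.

132

To make one bag as large as possible, make the other 6 as small as possible.
The other 6 contribute at least 6 × 39 = 234, leaving at most 746 − 234 = 512.
But each bag is capped at 132, so the maximum is 132.
Achievable: one at 132 and the other 6 totalling 614, which fits since 6 × 39 ≤ 614 ≤ 6 × 132.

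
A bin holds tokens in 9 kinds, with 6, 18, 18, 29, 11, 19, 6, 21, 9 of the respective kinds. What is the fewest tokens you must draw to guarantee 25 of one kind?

In the worst case you take as many as possible of each kind without reaching 25: 6 + 18 + 18 + 24 + 11 + 19 + 6 + 21 + 9 = 132.
The next one must give 25 of some kind, so 132 + 1 = 133.

133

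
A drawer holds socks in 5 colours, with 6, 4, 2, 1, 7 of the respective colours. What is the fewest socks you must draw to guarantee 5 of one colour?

16

In the worst case you take as many as possible of each colour without reaching 5: 4 + 4 + 2 + 1 + 4 = 15.
The next one must give 5 of some colour, so 15 + 1 = 16.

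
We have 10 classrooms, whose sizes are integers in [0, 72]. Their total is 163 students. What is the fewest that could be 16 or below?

Let j be the number exceeding 16. Then the total is ≥ 17·j + 0·(10 − j) = 0 + 17j.
So 17j ≤ 163 and j ≤ 9; hence at least 10 − 9 = 1 are ≤ 16.
Exactly 1 works: 1 value at 0 and 9 at 17 total 153; raise one of the low values by 10 (still ≤ 16) to hit 163.

1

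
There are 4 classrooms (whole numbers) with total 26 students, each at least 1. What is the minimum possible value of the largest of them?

7

If every one of the 4 were at most 6, the total would be at most 4 × 6 = 24 < 26.
Equality holds with 2 values of 7 and 2 values of 6.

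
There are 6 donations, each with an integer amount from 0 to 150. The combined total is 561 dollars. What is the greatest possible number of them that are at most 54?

3

Suppose k of them are at most 54. Those contribute at most 54 each and the rest at most 150 each.
So the total is at most 54k + 150(6 − k) = 900 − 96k. This must still be ≥ 561, so k ≤ 3.
k = 3 is achieved by 3 values at 54 and 3 at 150, total 612; lower one of the 150's by 51 (still > 54) to reach 561.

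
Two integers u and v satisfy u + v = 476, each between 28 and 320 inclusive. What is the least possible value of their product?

49920

uv = u(476 − u) is concave in u, so over [156, 320] it is minimized at an endpoint.
At the endpoint u = 156, v = 476 − 156 = 320, so uv = 156 × 320 = 49920.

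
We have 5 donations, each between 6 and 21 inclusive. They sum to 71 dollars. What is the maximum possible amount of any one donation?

21

To make one donation as large as possible, make the other 4 as small as possible.
The other 4 contribute at least 4 × 6 = 24, leaving at most 71 − 24 = 47.
But each donation is capped at 21, so the maximum is 21.
Achievable: one at 21 and the other 4 totalling 50, which fits since 4 × 6 ≤ 50 ≤ 4 × 21.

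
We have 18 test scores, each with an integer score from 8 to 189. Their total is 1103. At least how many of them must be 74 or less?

4

Let j be the number exceeding 74. Then the total is ≥ 75·j + 8·(18 − j) = 144 + 67j.
So 67j ≤ 959 and j ≤ 14; hence at least 18 − 14 = 4 are ≤ 74.
Exactly 4 works: 4 values at 8 and 14 at 75 total 1082; raise one of the low values by 21 (still ≤ 74) to hit 1103.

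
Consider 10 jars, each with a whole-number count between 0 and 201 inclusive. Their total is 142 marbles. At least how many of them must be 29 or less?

Each value above 29 is at least 30, contributing at least 30 − 0 = 30 above the floor 0.
The sum exceeds the floor total 0 by 142, so at most ⌊142/30⌋ = 4 exceed 29, and at least 6 are ≤ 29.
Exactly 6 works: 6 values at 0 and 4 at 30 total 120; raise one of the low values by 22 (still ≤ 29) to hit 142.

6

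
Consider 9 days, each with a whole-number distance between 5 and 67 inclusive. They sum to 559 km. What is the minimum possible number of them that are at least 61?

3

Each value short of 61 is at most 60, costing at least 67 − 60 = 7 against the maximum total of 603.
We can afford to lose at most 603 − 559 = 44, so at most ⌊44/7⌋ = 6 fall short, and at least 3 are ≥ 61.
Exactly 3 works: 3 values at 67 and 6 at 60 total 561; lower one of the high values by 2 (still ≥ 61) to hit 559.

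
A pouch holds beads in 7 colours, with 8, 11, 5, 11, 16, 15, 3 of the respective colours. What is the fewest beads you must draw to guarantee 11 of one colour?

57

In the worst case you take as many as possible of each colour without reaching 11: 8 + 10 + 5 + 10 + 10 + 10 + 3 = 56.
The next one must give 11 of some colour, so 56 + 1 = 57.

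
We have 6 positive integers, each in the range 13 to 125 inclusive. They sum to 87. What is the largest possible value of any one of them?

Maximizing one value means minimizing the remaining 5.
The other 5 contribute at least 5 × 13 = 65, leaving at most 87 − 65 = 22.
Since 22 ≤ 125, this is achievable: one at 22 and 5 at 13.

22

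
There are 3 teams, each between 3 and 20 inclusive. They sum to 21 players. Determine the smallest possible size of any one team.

To make one team as small as possible, make the other 2 as large as possible.
The other 2 can take up 2 × 20 = 40 ≥ 21 − 3, so one team can sit at its floor of 3.
Achievable: one at 3 and the other 2 totalling 18, which fits since 2 × 3 ≤ 18 ≤ 2 × 20.

3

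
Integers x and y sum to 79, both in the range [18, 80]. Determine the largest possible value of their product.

With x + y fixed, xy peaks when the two are closest together.
Taking x = 39 and y = 40 (both in [18, 80]) gives xy = 1560.

1560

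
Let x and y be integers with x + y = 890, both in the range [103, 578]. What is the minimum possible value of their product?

180336

xy = x(890 − x) is concave in x, so over [312, 578] it is minimized at an endpoint.
At the endpoint x = 312, y = 890 − 312 = 578, so xy = 312 × 578 = 180336.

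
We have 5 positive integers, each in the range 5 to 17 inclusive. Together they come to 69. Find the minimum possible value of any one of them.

To make one integer as small as possible, make the other 4 as large as possible.
The other 4 can take up 4 × 17 = 68 ≥ 69 − 5, so one integer can sit at its floor of 5.
Achievable: one at 5 and the other 4 totalling 64, which fits since 4 × 5 ≤ 64 ≤ 4 × 17.

5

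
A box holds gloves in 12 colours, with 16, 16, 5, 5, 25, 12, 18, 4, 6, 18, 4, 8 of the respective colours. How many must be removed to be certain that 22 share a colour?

134

In the worst case you take as many as possible of each colour without reaching 22: 16 + 16 + 5 + 5 + 21 + 12 + 18 + 4 + 6 + 18 + 4 + 8 = 133.
The next one must give 22 of some colour, so 133 + 1 = 134.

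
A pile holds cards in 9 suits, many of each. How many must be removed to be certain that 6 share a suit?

In the worst case you draw 5 of each of the 9 suits: 9 × 5 = 45.
One more forces 6 of some suit, so 45 + 1 = 46.

46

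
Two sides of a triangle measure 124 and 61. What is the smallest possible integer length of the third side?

64

The third side must exceed |124 − 61| = 63.
The smallest integer above 63 is 64.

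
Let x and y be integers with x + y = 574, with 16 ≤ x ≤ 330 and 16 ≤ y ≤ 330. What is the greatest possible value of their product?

82369

For a fixed sum, the product xy is largest when x and y are as close as possible.
Taking x = 287 and y = 287 (both in [16, 330]) gives xy = 82369.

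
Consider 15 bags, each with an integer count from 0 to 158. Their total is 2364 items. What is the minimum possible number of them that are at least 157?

Each value short of 157 is at most 156, costing at least 158 − 156 = 2 against the maximum total of 2370.
We can afford to lose at most 2370 − 2364 = 6, so at most ⌊6/2⌋ = 3 fall short, and at least 12 are ≥ 157.
Exactly 12 works: 12 values at 158 and 3 at 156 total 2364.

12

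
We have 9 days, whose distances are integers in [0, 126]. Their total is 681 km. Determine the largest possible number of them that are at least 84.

8

If k of the values are ≥ 84, the total is ≥ 84k + 0(9 − k).
Setting 84k + 0(9 − k) ≤ 681 gives 84k ≤ 681, so k ≤ 8.
k = 8 is achieved by 8 values at 84 and 1 at 0, total 672; add 9 to one value (staying below 84) to reach 681.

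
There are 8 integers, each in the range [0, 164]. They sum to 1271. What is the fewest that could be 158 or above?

3

Suppose at most 8 − j of them reach 158; then j values are ≤ 157 and the rest ≤ 164.
The total is then ≤ 157·j + 164·(8 − j) = 1312 − 7j. For this to be ≥ 1271 we need j ≤ 5, so at least 8 − 5 = 3 must reach 158.
Exactly 3 works: 3 values at 164 and 5 at 157 total 1277; lower one of the high values by 6 (still ≥ 158) to hit 1271.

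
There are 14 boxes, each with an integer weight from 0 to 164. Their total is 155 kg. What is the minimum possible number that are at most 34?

10

Let j be the number exceeding 34. Then the total is ≥ 35·j + 0·(14 − j) = 0 + 35j.
So 35j ≤ 155 and j ≤ 4; hence at least 14 − 4 = 10 are ≤ 34.
Exactly 10 works: 10 values at 0 and 4 at 35 total 140; raise one of the low values by 15 (still ≤ 34) to hit 155.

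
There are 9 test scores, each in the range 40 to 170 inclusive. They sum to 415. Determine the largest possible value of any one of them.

To make one score as large as possible, make the other 8 as small as possible.
The other 8 contribute at least 8 × 40 = 320, leaving at most 415 − 320 = 95.
Since 95 ≤ 170, this is achievable: one at 95 and 8 at 40.

95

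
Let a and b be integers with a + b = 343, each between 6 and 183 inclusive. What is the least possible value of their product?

29280

Since a + b is fixed, pushing one of them to its bound minimizes the product.
At the endpoint a = 160, b = 343 − 160 = 183, so ab = 160 × 183 = 29280.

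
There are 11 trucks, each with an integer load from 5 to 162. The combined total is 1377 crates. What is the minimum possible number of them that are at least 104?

5

If only k of them are at least 104, the other 11 − k are at most 103, so the total is at most k·162 + (11 − k)·103.
This must reach 1377, so k·162 + (11 − k)·103 ≥ 1377, giving k ≥ 5.
Exactly 5 works: 5 values at 162 and 6 at 103 total 1428; lower one of the high values by 51 (still ≥ 104) to hit 1377.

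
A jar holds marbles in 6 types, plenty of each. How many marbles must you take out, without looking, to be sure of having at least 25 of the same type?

145

In the worst case you draw 24 of each of the 6 types: 6 × 24 = 144.
One more forces 25 of some type, so 144 + 1 = 145.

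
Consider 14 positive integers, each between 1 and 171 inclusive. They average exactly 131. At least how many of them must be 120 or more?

The total is 14 × 131 = 1834.
If only k of them are at least 120, the other 14 − k are at most 119, so the total is at most k·171 + (14 − k)·119.
This must reach 1834, so k·171 + (14 − k)·119 ≥ 1834, giving k ≥ 4.
Exactly 4 works: 4 values at 171 and 10 at 119 total 1874; lower one of the high values by 40 (still ≥ 120) to hit 1834.

4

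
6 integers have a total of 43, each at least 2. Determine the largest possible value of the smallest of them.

7

The average is 43/6 < 8, so some value is ≤ 7.
Achievable: 5 of them at 7 and 1 at 8 total 43.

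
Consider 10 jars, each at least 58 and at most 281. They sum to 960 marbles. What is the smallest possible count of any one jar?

58

Minimizing one value means maximizing the remaining 9.
The other 9 can take up 9 × 281 = 2529 ≥ 960 − 58, so one jar can sit at its floor of 58.
Achievable: one at 58 and the other 9 totalling 902, which fits since 9 × 58 ≤ 902 ≤ 9 × 281.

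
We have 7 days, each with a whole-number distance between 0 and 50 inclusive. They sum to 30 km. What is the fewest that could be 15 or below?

Each value above 15 is at least 16, contributing at least 16 − 0 = 16 above the floor 0.
The sum exceeds the floor total 0 by 30, so at most ⌊30/16⌋ = 1 exceed 15, and at least 6 are ≤ 15.
Exactly 6 works: 6 values at 0 and 1 at 16 total 16; raise one of the low values by 14 (still ≤ 15) to hit 30.

6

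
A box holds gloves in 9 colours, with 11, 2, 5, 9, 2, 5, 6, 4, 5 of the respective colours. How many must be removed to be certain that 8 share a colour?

In the worst case you take as many as possible of each colour without reaching 8: 7 + 2 + 5 + 7 + 2 + 5 + 6 + 4 + 5 = 43.
The next one must give 8 of some colour, so 43 + 1 = 44.

44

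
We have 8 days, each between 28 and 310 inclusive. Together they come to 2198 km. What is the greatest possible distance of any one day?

Maximizing one value means minimizing the remaining 7.
The other 7 contribute at least 7 × 28 = 196, leaving at most 2198 − 196 = 2002.
But each day is capped at 310, so the maximum is 310.
Achievable: one at 310 and the other 7 totalling 1888, which fits since 7 × 28 ≤ 1888 ≤ 7 × 310.

310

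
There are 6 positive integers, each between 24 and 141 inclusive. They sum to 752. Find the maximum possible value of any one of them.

141

To make one integer as large as possible, make the other 5 as small as possible.
The other 5 contribute at least 5 × 24 = 120, leaving at most 752 − 120 = 632.
But each integer is capped at 141, so the maximum is 141.
Achievable: one at 141 and the other 5 totalling 611, which fits since 5 × 24 ≤ 611 ≤ 5 × 141.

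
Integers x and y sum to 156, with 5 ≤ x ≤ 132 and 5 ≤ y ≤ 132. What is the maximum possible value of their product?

6084

With x + y fixed, xy peaks when the two are closest together.
Taking x = 78 and y = 78 (both in [5, 132]) gives xy = 6084.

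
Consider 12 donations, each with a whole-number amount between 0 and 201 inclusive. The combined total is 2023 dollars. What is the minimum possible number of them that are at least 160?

If only k of them are at least 160, the other 12 − k are at most 159, so the total is at most k·201 + (12 − k)·159.
This must reach 2023, so k·201 + (12 − k)·159 ≥ 2023, giving k ≥ 3.
Exactly 3 works: 3 values at 201 and 9 at 159 total 2034; lower one of the high values by 11 (still ≥ 160) to hit 2023.

3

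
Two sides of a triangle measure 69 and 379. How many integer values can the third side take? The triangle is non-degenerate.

137

The triangle inequality gives |69 − 379| < c < 69 + 379, i.e. 310 < c < 448.
So c can be any integer from 311 to 447: 137 values.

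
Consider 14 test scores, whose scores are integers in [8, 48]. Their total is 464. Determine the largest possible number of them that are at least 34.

13

Suppose k of them are at least 34. Those contribute at least 34 each and the other 14 − k at least 8 each.
So the total is at least 34k + 8(14 − k) = 112 + 26k. This must be ≤ 464, giving k ≤ 13.
k = 13 is achieved by 13 values at 34 and 1 at 8, total 450; add 14 to one value (staying below 34) to reach 464.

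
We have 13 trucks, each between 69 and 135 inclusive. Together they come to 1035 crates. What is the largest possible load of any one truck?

To make one truck as large as possible, make the other 12 as small as possible.
The other 12 contribute at least 12 × 69 = 828, leaving at most 1035 − 828 = 207.
But each truck is capped at 135, so the maximum is 135.
Achievable: one at 135 and the other 12 totalling 900, which fits since 12 × 69 ≤ 900 ≤ 12 × 135.

135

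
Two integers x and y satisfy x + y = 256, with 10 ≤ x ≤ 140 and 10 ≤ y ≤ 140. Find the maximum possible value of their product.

16384

xy = x(256 − x) is maximized when x is as near 256/2 as the bounds allow.
Taking x = 128 and y = 128 (both in [10, 140]) gives xy = 16384.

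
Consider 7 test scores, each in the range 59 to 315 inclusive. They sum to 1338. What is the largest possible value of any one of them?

Maximizing one value means minimizing the remaining 6.
The other 6 contribute at least 6 × 59 = 354, leaving at most 1338 − 354 = 984.
But each score is capped at 315, so the maximum is 315.
Achievable: one at 315 and the other 6 totalling 1023, which fits since 6 × 59 ≤ 1023 ≤ 6 × 315.

315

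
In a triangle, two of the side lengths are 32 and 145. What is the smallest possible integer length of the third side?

The third side must exceed |32 − 145| = 113.
The smallest integer above 113 is 114.

114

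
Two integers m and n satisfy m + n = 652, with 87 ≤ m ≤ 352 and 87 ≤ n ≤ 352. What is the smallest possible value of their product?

Since m + n is fixed, pushing one of them to its bound minimizes the product.
At the endpoint m = 300, n = 652 − 300 = 352, so mn = 300 × 352 = 105600.

105600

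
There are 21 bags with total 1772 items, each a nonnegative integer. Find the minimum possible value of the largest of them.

85

Some value must be at least ⌈1772/21⌉ = 85, since 21 × 84 = 1764 < 1772.
Achievable: 8 of them at 85 and 13 at 84 total 1772.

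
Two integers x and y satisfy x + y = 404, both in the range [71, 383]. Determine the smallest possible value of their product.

Since x + y is fixed, pushing one of them to its bound minimizes the product.
At the endpoint x = 71, y = 404 − 71 = 333, so xy = 71 × 333 = 23643.

23643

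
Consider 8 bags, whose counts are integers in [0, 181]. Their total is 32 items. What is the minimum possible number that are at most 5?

3

Let j be the number exceeding 5. Then the total is ≥ 6·j + 0·(8 − j) = 0 + 6j.
So 6j ≤ 32 and j ≤ 5; hence at least 8 − 5 = 3 are ≤ 5.
Exactly 3 works: 3 values at 0 and 5 at 6 total 30; raise one of the low values by 2 (still ≤ 5) to hit 32.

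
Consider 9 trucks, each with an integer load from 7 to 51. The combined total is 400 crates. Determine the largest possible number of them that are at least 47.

8

Suppose k of them are at least 47. Those contribute at least 47 each and the other 9 − k at least 7 each.
So the total is at least 47k + 7(9 − k) = 63 + 40k. This must be ≤ 400, giving k ≤ 8.
k = 8 is achieved by 8 values at 47 and 1 at 7, total 383; add 17 to one value (staying below 47) to reach 400.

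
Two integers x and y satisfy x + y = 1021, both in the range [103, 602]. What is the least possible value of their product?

252238

xy = x(1021 − x) is concave in x, so over [419, 602] it is minimized at an endpoint.
At the endpoint x = 419, y = 1021 − 419 = 602, so xy = 419 × 602 = 252238.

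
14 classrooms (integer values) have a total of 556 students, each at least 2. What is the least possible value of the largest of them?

Some value must be at least ⌈556/14⌉ = 40, since 14 × 39 = 546 < 556.
Taking 4 copies of 39 and 10 copies of 40 gives exactly 556, so 40 is attained.

40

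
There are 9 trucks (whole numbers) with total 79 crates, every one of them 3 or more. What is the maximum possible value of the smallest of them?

The 9 values sum to 79, so their minimum is at most ⌊79/9⌋ = 8.
Achievable: 2 of them at 8 and 7 at 9 total 79.

8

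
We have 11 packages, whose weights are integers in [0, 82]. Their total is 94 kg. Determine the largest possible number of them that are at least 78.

1

If k of the values are ≥ 78, the total is ≥ 78k + 0(11 − k).
Setting 78k + 0(11 − k) ≤ 94 gives 78k ≤ 94, so k ≤ 1.
k = 1 is achieved by 1 value at 78 and 10 at 0, total 78; add 16 to one value (staying below 78) to reach 94.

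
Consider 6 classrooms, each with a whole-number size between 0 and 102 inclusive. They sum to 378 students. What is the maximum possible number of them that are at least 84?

With k values at 84 or above and the rest at least 0, the sum is at least 0 + 84k.
Since the sum is 378, we need 84k ≤ 378, i.e. k ≤ 4.
k = 4 is achieved by 4 values at 84 and 2 at 0, total 336; add 42 to one value (staying below 84) to reach 378.

4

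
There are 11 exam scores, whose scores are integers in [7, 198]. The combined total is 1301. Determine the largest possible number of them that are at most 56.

Each value at 56 or below falls at least 198 − 56 = 142 short of the ceiling 198.
The ceiling total is 11 × 198 = 2178, and we need 1301, so at most ⌊(2178 − 1301)/142⌋ = 6 can be that low.
k = 6 is achieved by 6 values at 56 and 5 at 198, total 1326; lower one of the 198's by 25 (still > 56) to reach 1301.

6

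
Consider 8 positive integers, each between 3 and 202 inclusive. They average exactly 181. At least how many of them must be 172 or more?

The total is 8 × 181 = 1448.
If only k of them are at least 172, the other 8 − k are at most 171, so the total is at most k·202 + (8 − k)·171.
This must reach 1448, so k·202 + (8 − k)·171 ≥ 1448, giving k ≥ 3.
Exactly 3 works: 3 values at 202 and 5 at 171 total 1461; lower one of the high values by 13 (still ≥ 172) to hit 1448.

3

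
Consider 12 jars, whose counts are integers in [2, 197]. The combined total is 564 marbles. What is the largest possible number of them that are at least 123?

4

With k values at 123 or above and the rest at least 2, the sum is at least 24 + 121k.
Since the sum is 564, we need 121k ≤ 540, i.e. k ≤ 4.
k = 4 is achieved by 4 values at 123 and 8 at 2, total 508; add 56 to one value (staying below 123) to reach 564.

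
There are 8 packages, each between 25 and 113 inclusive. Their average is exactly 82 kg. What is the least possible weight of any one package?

To make one package as small as possible, make the other 7 as large as possible.
The total is 8 × 82 = 656.
The other 7 can take up 7 × 113 = 791 ≥ 656 − 25, so one package can sit at its floor of 25.
Achievable: one at 25 and the other 7 totalling 631, which fits since 7 × 25 ≤ 631 ≤ 7 × 113.

25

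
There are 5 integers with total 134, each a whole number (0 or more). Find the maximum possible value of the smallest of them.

26

The average is 134/5 < 27, so some value is ≤ 26.
Equality holds with 1 value of 26 and 4 values of 27.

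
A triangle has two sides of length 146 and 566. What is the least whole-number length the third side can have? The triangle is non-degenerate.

421

The third side must exceed |146 − 566| = 420.
The smallest integer above 420 is 421.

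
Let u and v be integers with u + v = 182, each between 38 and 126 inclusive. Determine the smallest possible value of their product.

7056

Since u + v is fixed, pushing one of them to its bound minimizes the product.
The extreme feasible split is u = 56, v = 126, giving uv = 7056.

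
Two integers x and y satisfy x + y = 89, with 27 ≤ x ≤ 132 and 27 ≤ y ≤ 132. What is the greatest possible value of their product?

1980

xy = x(89 − x) is maximized when x is as near 89/2 as the bounds allow.
Taking x = 44 and y = 45 (both in [27, 132]) gives xy = 1980.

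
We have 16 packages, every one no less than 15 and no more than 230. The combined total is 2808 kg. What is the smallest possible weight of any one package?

Minimizing one value means maximizing the remaining 15.
The other 15 can take up 15 × 230 = 3450 ≥ 2808 − 15, so one package can sit at its floor of 15.
Achievable: one at 15 and the other 15 totalling 2793, which fits since 15 × 15 ≤ 2793 ≤ 15 × 230.

15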